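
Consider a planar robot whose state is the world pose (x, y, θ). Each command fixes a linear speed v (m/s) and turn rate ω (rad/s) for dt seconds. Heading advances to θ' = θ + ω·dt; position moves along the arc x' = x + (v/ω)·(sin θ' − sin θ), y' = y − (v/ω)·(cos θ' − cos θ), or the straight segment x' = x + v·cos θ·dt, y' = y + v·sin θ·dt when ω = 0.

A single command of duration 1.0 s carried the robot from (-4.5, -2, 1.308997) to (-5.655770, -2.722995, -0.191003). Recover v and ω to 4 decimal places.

v = -1.5000, ω = -1.5000

Δθ = -0.191003 − 1.308997 = -1.500000
ω = Δθ/dt = -1.500000/1.0 = -1.5000
R = Δx/(sin θ' − sin θ) = 1.0000
v = R·ω = 1.0000·-1.5000 = -1.5000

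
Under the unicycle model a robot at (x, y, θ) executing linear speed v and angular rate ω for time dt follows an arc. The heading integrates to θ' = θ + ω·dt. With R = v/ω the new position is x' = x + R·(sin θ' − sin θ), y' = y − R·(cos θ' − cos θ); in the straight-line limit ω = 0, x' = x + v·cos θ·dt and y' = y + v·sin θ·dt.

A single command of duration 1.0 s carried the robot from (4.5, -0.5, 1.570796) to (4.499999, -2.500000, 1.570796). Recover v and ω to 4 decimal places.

v = -2.0000, ω = 0.0000

Δθ = 1.570796 − 1.570796 = 0.000000
ω = Δθ/dt = 0.000000/1.0 = 0.0000
ω = 0 → v = (Δx·cos θ + Δy·sin θ)/dt = -2.0000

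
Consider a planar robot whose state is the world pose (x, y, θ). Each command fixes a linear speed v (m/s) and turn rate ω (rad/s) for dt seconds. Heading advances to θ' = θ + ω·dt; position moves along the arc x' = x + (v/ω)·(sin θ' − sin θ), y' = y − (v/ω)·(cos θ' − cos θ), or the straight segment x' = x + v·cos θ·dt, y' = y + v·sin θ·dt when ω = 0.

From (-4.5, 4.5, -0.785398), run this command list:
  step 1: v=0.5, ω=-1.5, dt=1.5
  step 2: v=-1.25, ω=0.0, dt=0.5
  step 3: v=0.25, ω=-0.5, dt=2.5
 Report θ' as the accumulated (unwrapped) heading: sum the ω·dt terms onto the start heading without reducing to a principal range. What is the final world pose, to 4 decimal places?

(-4.5870, 4.2892, -4.2854)

step 1: θ'=-3.0354 (R=-0.3333) → pose (-4.7004, 3.9328, -3.0354)
step 2: θ'=-3.0354 (straight) → pose (-4.0789, 3.9991, -3.0354)
step 3: θ'=-4.2854 (R=-0.5000) → pose (-4.5870, 4.2892, -4.2854)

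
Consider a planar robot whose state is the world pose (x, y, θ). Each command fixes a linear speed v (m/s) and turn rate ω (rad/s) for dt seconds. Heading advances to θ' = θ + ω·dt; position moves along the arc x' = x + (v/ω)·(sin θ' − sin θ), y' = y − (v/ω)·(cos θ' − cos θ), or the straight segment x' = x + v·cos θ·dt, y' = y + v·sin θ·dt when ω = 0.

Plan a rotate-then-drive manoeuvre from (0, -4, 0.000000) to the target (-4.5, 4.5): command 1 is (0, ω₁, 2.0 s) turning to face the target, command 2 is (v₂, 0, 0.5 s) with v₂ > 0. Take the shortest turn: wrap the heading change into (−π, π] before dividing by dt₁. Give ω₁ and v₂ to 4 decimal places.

heading to target = atan2(4.5−-4, -4.5−0) = 2.0577
Δθ = wrap(2.0577 − 0.0000) = 2.0577; ω₁ = Δθ/dt₁ = 1.0288
distance = √((-4.5−0)² + (4.5−-4)²) = 9.6177; v₂ = distance/dt₂ = 19.2354

ω₁ = 1.0288, v₂ = 19.2354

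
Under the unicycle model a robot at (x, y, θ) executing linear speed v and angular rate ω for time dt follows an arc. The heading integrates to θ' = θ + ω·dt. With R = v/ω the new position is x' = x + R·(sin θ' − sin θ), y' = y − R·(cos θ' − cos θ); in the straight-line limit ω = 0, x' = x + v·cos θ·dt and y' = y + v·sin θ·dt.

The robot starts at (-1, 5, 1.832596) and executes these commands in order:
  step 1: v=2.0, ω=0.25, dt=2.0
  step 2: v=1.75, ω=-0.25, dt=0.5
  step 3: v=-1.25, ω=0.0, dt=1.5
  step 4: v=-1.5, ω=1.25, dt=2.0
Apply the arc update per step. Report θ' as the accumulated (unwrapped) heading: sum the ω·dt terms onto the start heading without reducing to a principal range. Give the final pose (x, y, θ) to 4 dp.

step 1: θ'=2.3326 (R=8.0000) → pose (-2.9386, 8.4512, 2.3326)
step 2: θ'=2.2076 (R=-7.0000) → pose (-3.5015, 9.1204, 2.2076)
step 3: θ'=2.2076 (straight) → pose (-2.3866, 7.6129, 2.2076)
step 4: θ'=4.7076 (R=-1.2000) → pose (-0.2218, 8.3207, 4.7076)

(-0.2218, 8.3207, 4.7076)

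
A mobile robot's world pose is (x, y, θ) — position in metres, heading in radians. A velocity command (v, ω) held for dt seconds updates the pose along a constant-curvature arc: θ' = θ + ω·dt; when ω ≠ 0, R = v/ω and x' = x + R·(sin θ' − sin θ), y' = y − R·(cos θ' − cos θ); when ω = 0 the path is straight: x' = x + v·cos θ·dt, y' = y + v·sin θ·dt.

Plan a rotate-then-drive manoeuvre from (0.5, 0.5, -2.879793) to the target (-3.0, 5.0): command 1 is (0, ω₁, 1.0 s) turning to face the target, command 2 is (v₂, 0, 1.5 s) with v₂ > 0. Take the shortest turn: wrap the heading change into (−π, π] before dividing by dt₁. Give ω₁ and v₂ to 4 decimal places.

heading to target = atan2(5−0.5, -3−0.5) = 2.2318
Δθ = wrap(2.2318 − -2.8798) = -1.1716; ω₁ = Δθ/dt₁ = -1.1716
distance = √((-3−0.5)² + (5−0.5)²) = 5.7009; v₂ = distance/dt₂ = 3.8006

ω₁ = -1.1716, v₂ = 3.8006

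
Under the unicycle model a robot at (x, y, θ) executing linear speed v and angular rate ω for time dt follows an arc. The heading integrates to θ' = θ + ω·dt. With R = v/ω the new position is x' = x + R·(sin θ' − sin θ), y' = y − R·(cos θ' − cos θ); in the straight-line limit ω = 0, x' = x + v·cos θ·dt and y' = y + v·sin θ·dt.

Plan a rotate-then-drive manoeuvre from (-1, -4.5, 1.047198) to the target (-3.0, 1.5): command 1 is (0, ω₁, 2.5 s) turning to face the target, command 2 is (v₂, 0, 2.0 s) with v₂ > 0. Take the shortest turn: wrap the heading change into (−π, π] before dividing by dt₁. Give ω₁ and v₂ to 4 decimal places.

ω₁ = 0.3381, v₂ = 3.1623

heading to target = atan2(1.5−-4.5, -3−-1) = 1.8925
Δθ = wrap(1.8925 − 1.0472) = 0.8453; ω₁ = Δθ/dt₁ = 0.3381
distance = √((-3−-1)² + (1.5−-4.5)²) = 6.3246; v₂ = distance/dt₂ = 3.1623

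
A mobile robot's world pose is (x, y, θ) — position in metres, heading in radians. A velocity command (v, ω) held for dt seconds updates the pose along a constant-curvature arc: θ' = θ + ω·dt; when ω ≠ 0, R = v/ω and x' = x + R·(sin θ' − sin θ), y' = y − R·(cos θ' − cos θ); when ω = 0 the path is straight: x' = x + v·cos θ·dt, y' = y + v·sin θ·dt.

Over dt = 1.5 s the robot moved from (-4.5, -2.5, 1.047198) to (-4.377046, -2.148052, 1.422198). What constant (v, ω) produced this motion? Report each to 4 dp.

v = 0.2500, ω = 0.2500

Δθ = 1.422198 − 1.047198 = 0.375000
ω = Δθ/dt = 0.375000/1.5 = 0.2500
R = −Δy/(cos θ' − cos θ) = 1.0000
v = R·ω = 1.0000·0.2500 = 0.2500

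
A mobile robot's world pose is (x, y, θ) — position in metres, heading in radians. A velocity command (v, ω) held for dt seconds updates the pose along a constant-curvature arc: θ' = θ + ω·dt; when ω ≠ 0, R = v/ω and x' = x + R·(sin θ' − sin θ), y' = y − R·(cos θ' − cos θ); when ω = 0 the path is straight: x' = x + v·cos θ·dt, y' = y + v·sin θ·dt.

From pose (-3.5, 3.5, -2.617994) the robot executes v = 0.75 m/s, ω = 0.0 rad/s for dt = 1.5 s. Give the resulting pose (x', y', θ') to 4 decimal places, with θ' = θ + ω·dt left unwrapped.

(-4.4743, 2.9375, -2.6180)

θ' = -2.6180 + 0.0·1.5 = -2.6180
ω = 0 → straight: x' = -3.5 + 0.75·cos(-2.6180)·1.5 = -4.4743
y' = 3.5 + 0.75·sin(-2.6180)·1.5 = 2.9375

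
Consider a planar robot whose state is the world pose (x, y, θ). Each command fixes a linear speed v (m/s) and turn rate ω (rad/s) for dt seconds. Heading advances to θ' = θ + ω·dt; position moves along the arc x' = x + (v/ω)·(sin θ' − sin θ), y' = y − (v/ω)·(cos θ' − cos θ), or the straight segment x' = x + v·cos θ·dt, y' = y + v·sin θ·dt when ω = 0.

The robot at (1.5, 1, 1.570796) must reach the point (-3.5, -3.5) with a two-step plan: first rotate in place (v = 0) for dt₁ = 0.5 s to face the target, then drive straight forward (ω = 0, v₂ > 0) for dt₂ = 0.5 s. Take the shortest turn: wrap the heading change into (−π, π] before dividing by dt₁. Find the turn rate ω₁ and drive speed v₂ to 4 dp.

heading to target = atan2(-3.5−1, -3.5−1.5) = -2.4088
Δθ = wrap(-2.4088 − 1.5708) = 2.3036; ω₁ = Δθ/dt₁ = 4.6072
distance = √((-3.5−1.5)² + (-3.5−1)²) = 6.7268; v₂ = distance/dt₂ = 13.4536

ω₁ = 4.6072, v₂ = 13.4536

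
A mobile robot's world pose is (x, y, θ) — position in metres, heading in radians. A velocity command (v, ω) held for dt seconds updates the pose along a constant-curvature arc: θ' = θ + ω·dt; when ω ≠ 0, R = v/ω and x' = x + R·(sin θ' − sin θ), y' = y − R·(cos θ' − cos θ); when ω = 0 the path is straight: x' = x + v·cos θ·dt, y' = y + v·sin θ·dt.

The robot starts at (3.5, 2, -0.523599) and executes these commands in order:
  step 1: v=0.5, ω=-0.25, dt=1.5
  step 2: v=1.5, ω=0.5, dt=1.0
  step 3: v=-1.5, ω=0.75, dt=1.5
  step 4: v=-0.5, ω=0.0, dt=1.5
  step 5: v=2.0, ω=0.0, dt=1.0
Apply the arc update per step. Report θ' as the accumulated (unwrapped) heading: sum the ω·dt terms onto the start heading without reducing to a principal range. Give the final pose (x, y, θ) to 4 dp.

step 1: θ'=-0.8986 (R=-2.0000) → pose (4.0649, 1.5134, -0.8986)
step 2: θ'=-0.3986 (R=3.0000) → pose (5.2479, 0.6167, -0.3986)
step 3: θ'=0.7264 (R=-2.0000) → pose (3.1433, 0.2686, 0.7264)
step 4: θ'=0.7264 (straight) → pose (2.5826, -0.2295, 0.7264)
step 5: θ'=0.7264 (straight) → pose (4.0777, 1.0988, 0.7264)

(4.0777, 1.0988, 0.7264)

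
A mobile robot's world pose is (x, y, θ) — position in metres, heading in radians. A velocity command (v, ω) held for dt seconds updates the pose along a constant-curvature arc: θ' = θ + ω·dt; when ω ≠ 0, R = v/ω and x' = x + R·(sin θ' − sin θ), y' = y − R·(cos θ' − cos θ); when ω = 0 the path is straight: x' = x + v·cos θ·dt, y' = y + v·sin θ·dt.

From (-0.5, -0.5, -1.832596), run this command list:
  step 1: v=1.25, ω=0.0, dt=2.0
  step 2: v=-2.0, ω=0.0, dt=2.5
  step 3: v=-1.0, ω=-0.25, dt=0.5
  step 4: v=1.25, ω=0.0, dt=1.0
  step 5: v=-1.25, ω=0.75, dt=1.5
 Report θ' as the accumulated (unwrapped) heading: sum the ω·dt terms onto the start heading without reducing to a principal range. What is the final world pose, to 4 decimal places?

step 1: θ'=-1.8326 (straight) → pose (-1.1470, -2.9148, -1.8326)
step 2: θ'=-1.8326 (straight) → pose (0.1470, 1.9148, -1.8326)
step 3: θ'=-1.9576 (R=4.0000) → pose (0.3063, 2.3884, -1.9576)
step 4: θ'=-1.9576 (straight) → pose (-0.1653, 1.2308, -1.9576)
step 5: θ'=-0.8326 (R=-1.6667) → pose (-0.4760, 2.9811, -0.8326)

(-0.4760, 2.9811, -0.8326)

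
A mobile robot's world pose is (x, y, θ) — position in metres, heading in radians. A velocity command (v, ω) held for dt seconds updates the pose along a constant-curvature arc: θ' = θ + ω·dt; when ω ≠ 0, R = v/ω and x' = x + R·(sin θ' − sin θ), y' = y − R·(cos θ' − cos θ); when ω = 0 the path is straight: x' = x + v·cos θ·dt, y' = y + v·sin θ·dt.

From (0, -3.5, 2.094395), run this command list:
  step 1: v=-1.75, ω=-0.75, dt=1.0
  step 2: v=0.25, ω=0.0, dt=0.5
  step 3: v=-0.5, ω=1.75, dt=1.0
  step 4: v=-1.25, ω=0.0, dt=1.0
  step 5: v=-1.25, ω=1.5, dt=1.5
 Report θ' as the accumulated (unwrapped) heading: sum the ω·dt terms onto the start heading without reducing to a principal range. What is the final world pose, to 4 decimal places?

step 1: θ'=1.3444 (R=2.3333) → pose (0.2531, -5.1904, 1.3444)
step 2: θ'=1.3444 (straight) → pose (0.2811, -5.0686, 1.3444)
step 3: θ'=3.0944 (R=-0.2857) → pose (0.5461, -5.4182, 3.0944)
step 4: θ'=3.0944 (straight) → pose (1.7947, -5.4771, 3.0944)
step 5: θ'=5.3444 (R=-0.8333) → pose (2.5064, -4.1524, 5.3444)

(2.5064, -4.1524, 5.3444)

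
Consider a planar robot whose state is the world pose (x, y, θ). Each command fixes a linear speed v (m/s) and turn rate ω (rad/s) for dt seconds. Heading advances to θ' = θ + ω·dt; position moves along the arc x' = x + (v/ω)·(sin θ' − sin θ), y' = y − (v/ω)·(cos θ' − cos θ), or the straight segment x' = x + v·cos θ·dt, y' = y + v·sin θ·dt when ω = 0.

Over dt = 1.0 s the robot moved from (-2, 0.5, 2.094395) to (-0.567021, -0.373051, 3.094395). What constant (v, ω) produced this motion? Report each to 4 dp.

v = -1.7500, ω = 1.0000

Δθ = 3.094395 − 2.094395 = 1.000000
ω = Δθ/dt = 1.000000/1.0 = 1.0000
R = Δx/(sin θ' − sin θ) = -1.7500
v = R·ω = -1.7500·1.0000 = -1.7500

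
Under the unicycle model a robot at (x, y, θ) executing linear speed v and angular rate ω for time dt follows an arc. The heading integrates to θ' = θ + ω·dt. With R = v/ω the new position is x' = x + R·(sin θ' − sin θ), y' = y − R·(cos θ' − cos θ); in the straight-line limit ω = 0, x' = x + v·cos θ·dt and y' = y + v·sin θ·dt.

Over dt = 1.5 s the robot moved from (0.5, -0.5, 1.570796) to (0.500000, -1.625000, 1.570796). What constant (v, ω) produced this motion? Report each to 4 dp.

v = -0.7500, ω = 0.0000

Δθ = 1.570796 − 1.570796 = 0.000000
ω = Δθ/dt = 0.000000/1.5 = 0.0000
ω = 0 → v = (Δx·cos θ + Δy·sin θ)/dt = -0.7500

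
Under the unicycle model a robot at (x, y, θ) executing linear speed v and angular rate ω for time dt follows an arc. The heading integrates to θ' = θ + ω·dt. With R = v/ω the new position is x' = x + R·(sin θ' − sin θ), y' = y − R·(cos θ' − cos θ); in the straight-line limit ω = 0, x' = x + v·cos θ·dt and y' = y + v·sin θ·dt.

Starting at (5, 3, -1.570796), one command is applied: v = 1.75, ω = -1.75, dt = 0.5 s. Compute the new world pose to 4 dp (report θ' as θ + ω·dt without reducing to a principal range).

θ' = -1.5708 + -1.75·0.5 = -2.4458
R = v/ω = 1.75/-1.75 = -1.0000
x' = 5 + -1.0000·(sin -2.4458 − sin -1.5708) = 4.6410
y' = 3 − -1.0000·(cos -2.4458 − cos -1.5708) = 2.2325

(4.6410, 2.2325, -2.4458)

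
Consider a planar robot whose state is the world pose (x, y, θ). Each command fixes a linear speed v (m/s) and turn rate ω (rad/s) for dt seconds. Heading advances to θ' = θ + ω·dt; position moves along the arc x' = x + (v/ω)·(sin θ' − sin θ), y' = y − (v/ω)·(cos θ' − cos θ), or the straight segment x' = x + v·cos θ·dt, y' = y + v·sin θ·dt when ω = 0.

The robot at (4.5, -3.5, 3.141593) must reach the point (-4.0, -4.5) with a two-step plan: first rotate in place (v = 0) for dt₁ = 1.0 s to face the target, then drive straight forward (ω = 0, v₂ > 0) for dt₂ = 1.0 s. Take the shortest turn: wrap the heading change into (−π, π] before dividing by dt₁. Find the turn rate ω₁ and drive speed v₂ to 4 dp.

ω₁ = 0.1171, v₂ = 8.5586

heading to target = atan2(-4.5−-3.5, -4−4.5) = -3.0245
Δθ = wrap(-3.0245 − 3.1416) = 0.1171; ω₁ = Δθ/dt₁ = 0.1171
distance = √((-4−4.5)² + (-4.5−-3.5)²) = 8.5586; v₂ = distance/dt₂ = 8.5586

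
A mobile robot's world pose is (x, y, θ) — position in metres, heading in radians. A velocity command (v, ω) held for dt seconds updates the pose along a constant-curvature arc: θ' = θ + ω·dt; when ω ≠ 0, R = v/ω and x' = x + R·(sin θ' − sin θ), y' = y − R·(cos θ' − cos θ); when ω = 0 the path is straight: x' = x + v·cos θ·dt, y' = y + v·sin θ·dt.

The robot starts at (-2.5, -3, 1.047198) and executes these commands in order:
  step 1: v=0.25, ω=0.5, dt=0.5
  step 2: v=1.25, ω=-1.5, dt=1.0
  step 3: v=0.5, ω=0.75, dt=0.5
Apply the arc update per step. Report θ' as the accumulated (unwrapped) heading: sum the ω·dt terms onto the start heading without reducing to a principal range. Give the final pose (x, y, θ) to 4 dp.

(-1.2329, -2.2978, 0.1722)

step 1: θ'=1.2972 (R=0.5000) → pose (-2.4516, -2.8851, 1.2972)
step 2: θ'=-0.2028 (R=-0.8333) → pose (-1.4814, -2.2940, -0.2028)
step 3: θ'=0.1722 (R=0.6667) → pose (-1.2329, -2.2978, 0.1722)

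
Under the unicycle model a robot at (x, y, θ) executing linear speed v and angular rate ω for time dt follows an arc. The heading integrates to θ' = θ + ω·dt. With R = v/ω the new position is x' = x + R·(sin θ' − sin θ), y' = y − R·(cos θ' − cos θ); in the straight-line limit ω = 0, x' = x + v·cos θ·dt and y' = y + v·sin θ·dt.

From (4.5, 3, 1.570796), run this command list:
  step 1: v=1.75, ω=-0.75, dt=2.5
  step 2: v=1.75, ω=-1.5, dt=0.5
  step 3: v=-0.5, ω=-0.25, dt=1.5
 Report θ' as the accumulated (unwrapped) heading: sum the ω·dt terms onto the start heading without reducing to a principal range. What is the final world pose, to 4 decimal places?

(7.9562, 5.3949, -1.4292)

step 1: θ'=-0.3042 (R=-2.3333) → pose (7.5322, 5.2262, -0.3042)
step 2: θ'=-1.0542 (R=-1.1667) → pose (8.1972, 4.6893, -1.0542)
step 3: θ'=-1.4292 (R=2.0000) → pose (7.9562, 5.3949, -1.4292)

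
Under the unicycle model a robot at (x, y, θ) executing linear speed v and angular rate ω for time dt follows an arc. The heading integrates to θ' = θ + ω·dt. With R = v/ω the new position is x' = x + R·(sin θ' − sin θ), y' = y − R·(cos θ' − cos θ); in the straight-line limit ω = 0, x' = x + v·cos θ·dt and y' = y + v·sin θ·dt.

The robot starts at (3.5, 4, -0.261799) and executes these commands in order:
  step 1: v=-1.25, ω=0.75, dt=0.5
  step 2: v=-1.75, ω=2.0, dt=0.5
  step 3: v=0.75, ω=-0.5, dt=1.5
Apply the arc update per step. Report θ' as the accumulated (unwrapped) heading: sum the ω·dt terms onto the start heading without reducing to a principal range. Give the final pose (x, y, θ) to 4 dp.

step 1: θ'=0.1132 (R=-1.6667) → pose (2.8804, 4.0461, 0.1132)
step 2: θ'=1.1132 (R=-0.8750) → pose (2.1942, 3.5633, 1.1132)
step 3: θ'=0.3632 (R=-1.5000) → pose (3.0070, 4.3027, 0.3632)

(3.0070, 4.3027, 0.3632)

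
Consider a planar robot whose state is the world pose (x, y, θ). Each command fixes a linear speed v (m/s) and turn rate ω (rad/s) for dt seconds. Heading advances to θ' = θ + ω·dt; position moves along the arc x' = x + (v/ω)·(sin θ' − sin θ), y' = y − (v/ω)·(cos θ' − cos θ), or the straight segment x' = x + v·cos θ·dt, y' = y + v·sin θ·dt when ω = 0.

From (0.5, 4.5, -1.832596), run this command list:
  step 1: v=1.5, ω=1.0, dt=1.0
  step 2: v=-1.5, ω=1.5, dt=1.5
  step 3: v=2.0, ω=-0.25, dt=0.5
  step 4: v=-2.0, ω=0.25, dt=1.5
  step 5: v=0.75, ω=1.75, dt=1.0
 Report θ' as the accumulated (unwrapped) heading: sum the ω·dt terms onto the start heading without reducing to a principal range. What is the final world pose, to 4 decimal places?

(-1.4885, 0.9592, 3.4174)

step 1: θ'=-0.8326 (R=1.5000) → pose (0.8394, 3.1023, -0.8326)
step 2: θ'=1.4174 (R=-1.0000) → pose (-0.8886, 2.5822, 1.4174)
step 3: θ'=1.2924 (R=-8.0000) → pose (-0.6745, 3.5583, 1.2924)
step 4: θ'=1.6674 (R=-8.0000) → pose (-0.9452, 0.5882, 1.6674)
step 5: θ'=3.4174 (R=0.4286) → pose (-1.4885, 0.9592, 3.4174)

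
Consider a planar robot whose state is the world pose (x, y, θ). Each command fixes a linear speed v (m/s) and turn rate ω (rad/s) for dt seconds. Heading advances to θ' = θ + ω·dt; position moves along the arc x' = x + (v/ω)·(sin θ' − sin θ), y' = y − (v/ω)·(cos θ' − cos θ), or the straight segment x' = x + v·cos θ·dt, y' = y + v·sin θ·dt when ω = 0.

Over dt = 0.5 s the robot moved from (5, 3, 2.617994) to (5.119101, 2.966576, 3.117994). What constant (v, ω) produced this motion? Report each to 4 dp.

v = -0.2500, ω = 1.0000

Δθ = 3.117994 − 2.617994 = 0.500000
ω = Δθ/dt = 0.500000/0.5 = 1.0000
R = Δx/(sin θ' − sin θ) = -0.2500
v = R·ω = -0.2500·1.0000 = -0.2500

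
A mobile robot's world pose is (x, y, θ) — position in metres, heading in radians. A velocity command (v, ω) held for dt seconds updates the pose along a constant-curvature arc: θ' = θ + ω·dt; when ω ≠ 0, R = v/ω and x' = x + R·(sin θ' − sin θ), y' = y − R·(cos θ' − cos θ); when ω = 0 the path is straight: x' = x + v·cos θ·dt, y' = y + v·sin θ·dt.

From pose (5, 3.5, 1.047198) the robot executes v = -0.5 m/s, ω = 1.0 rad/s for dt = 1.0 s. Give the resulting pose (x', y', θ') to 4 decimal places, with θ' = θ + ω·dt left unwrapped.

θ' = 1.0472 + 1.0·1.0 = 2.0472
R = v/ω = -0.5/1.0 = -0.5000
x' = 5 + -0.5000·(sin 2.0472 − sin 1.0472) = 4.9887
y' = 3.5 − -0.5000·(cos 2.0472 − cos 1.0472) = 3.0207

(4.9887, 3.0207, 2.0472)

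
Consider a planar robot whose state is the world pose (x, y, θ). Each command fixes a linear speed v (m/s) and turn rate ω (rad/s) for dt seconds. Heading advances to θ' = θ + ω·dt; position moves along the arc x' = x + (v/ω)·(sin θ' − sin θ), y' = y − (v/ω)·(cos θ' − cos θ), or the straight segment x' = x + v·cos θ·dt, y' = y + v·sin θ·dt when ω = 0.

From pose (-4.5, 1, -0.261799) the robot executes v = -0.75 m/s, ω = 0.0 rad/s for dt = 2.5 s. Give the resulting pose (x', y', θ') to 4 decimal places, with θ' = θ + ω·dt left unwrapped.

θ' = -0.2618 + 0.0·2.5 = -0.2618
ω = 0 → straight: x' = -4.5 + -0.75·cos(-0.2618)·2.5 = -6.3111
y' = 1 + -0.75·sin(-0.2618)·2.5 = 1.4853

(-6.3111, 1.4853, -0.2618)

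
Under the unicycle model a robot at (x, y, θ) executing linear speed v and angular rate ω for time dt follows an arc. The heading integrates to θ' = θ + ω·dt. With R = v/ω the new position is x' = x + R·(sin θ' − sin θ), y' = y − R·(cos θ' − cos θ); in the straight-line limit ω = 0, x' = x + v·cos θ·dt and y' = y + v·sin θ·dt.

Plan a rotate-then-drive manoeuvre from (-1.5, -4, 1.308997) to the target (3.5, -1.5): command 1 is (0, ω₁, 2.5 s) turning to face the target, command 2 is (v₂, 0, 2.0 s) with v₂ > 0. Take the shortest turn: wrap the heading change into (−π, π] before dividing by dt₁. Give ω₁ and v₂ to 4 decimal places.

ω₁ = -0.3381, v₂ = 2.7951

heading to target = atan2(-1.5−-4, 3.5−-1.5) = 0.4636
Δθ = wrap(0.4636 − 1.3090) = -0.8453; ω₁ = Δθ/dt₁ = -0.3381
distance = √((3.5−-1.5)² + (-1.5−-4)²) = 5.5902; v₂ = distance/dt₂ = 2.7951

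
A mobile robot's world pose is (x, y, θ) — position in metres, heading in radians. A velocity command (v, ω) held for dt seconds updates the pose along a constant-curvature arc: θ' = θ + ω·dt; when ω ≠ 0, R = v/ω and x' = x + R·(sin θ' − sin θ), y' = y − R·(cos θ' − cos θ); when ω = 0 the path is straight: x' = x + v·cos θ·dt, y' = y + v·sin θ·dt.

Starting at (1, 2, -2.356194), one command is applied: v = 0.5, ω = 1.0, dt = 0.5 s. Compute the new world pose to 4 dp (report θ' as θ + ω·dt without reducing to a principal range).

(0.8738, 1.7872, -1.8562)

θ' = -2.3562 + 1.0·0.5 = -1.8562
R = v/ω = 0.5/1.0 = 0.5000
x' = 1 + 0.5000·(sin -1.8562 − sin -2.3562) = 0.8738
y' = 2 − 0.5000·(cos -1.8562 − cos -2.3562) = 1.7872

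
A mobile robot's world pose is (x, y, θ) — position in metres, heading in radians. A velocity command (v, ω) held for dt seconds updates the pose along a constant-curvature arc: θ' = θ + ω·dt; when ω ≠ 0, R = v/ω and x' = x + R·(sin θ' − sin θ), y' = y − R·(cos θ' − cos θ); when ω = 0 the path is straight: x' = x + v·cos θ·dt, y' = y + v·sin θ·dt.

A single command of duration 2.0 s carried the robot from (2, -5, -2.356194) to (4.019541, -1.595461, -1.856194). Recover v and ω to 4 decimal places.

Δθ = -1.856194 − -2.356194 = 0.500000
ω = Δθ/dt = 0.500000/2.0 = 0.2500
R = −Δy/(cos θ' − cos θ) = -8.0000
v = R·ω = -8.0000·0.2500 = -2.0000

v = -2.0000, ω = 0.2500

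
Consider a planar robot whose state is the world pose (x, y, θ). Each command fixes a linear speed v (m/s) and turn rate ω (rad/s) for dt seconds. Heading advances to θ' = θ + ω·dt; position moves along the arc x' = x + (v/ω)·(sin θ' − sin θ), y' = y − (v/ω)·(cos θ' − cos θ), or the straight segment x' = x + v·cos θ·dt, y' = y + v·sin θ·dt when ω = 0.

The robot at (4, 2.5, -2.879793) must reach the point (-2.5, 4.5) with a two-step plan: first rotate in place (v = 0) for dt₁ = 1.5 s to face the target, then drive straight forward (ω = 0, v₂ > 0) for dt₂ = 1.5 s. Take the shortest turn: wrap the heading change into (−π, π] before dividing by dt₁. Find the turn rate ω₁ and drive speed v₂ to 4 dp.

heading to target = atan2(4.5−2.5, -2.5−4) = 2.8431
Δθ = wrap(2.8431 − -2.8798) = -0.5603; ω₁ = Δθ/dt₁ = -0.3735
distance = √((-2.5−4)² + (4.5−2.5)²) = 6.8007; v₂ = distance/dt₂ = 4.5338

ω₁ = -0.3735, v₂ = 4.5338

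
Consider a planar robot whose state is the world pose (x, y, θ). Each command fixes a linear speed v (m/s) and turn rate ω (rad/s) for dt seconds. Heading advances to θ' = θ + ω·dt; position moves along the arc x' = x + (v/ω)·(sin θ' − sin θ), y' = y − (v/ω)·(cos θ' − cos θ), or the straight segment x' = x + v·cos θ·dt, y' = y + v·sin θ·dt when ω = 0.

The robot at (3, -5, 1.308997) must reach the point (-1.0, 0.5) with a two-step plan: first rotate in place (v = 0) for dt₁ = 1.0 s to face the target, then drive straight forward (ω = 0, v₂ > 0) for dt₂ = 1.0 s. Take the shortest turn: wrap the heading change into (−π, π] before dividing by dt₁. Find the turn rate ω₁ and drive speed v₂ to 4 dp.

ω₁ = 0.8906, v₂ = 6.8007

heading to target = atan2(0.5−-5, -1−3) = 2.1996
Δθ = wrap(2.1996 − 1.3090) = 0.8906; ω₁ = Δθ/dt₁ = 0.8906
distance = √((-1−3)² + (0.5−-5)²) = 6.8007; v₂ = distance/dt₂ = 6.8007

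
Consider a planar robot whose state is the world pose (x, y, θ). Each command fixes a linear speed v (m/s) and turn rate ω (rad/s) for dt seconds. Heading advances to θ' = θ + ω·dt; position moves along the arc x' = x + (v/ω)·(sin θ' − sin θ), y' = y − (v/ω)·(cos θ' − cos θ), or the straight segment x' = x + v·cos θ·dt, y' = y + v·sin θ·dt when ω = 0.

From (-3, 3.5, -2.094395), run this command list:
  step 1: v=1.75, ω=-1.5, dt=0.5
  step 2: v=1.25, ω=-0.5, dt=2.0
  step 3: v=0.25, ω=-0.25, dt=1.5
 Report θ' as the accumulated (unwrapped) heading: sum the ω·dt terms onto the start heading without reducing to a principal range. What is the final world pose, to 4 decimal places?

step 1: θ'=-2.8444 (R=-1.1667) → pose (-3.6687, 2.9678, -2.8444)
step 2: θ'=-3.8444 (R=-2.5000) → pose (-6.0167, 3.4506, -3.8444)
step 3: θ'=-4.2194 (R=-1.0000) → pose (-6.2513, 3.7404, -4.2194)

(-6.2513, 3.7404, -4.2194)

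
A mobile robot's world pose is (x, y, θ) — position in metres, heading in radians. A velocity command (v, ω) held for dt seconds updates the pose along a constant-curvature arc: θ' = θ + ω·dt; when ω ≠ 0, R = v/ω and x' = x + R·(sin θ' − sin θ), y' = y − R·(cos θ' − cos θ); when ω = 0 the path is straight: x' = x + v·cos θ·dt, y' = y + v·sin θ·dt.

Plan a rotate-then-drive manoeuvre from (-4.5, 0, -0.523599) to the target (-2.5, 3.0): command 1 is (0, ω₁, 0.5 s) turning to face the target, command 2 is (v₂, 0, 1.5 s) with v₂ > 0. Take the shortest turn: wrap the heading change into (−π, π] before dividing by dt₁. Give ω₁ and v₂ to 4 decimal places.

ω₁ = 3.0128, v₂ = 2.4037

heading to target = atan2(3−0, -2.5−-4.5) = 0.9828
Δθ = wrap(0.9828 − -0.5236) = 1.5064; ω₁ = Δθ/dt₁ = 3.0128
distance = √((-2.5−-4.5)² + (3−0)²) = 3.6056; v₂ = distance/dt₂ = 2.4037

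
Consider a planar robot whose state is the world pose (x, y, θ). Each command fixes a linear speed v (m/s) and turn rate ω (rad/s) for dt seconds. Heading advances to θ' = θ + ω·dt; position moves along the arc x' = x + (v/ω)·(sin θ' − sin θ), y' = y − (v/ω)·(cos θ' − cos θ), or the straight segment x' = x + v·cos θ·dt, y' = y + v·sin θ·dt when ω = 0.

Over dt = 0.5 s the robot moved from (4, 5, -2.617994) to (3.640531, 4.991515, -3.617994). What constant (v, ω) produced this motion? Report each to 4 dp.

v = 0.7500, ω = -2.0000

Δθ = -3.617994 − -2.617994 = -1.000000
ω = Δθ/dt = -1.000000/0.5 = -2.0000
R = Δx/(sin θ' − sin θ) = -0.3750
v = R·ω = -0.3750·-2.0000 = 0.7500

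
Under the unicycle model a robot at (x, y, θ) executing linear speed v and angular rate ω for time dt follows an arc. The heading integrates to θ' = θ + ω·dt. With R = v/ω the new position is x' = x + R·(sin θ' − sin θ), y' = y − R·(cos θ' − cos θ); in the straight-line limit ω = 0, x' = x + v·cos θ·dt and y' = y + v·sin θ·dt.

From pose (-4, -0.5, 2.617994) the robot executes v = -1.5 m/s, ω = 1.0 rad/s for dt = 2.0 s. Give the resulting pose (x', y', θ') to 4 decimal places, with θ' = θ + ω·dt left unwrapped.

θ' = 2.6180 + 1.0·2.0 = 4.6180
R = v/ω = -1.5/1.0 = -1.5000
x' = -4 + -1.5000·(sin 4.6180 − sin 2.6180) = -1.7567
y' = -0.5 − -1.5000·(cos 4.6180 − cos 2.6180) = 0.6577

(-1.7567, 0.6577, 4.6180)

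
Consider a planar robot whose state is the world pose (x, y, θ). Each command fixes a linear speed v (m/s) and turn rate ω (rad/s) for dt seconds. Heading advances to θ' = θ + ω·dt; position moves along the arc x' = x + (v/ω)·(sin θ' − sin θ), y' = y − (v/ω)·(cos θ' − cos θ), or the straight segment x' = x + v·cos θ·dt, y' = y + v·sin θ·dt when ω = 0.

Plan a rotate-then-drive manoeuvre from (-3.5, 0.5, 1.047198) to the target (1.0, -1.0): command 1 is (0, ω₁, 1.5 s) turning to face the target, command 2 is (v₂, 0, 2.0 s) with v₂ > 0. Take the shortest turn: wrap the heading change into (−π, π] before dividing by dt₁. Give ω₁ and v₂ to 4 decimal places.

ω₁ = -0.9126, v₂ = 2.3717

heading to target = atan2(-1−0.5, 1−-3.5) = -0.3218
Δθ = wrap(-0.3218 − 1.0472) = -1.3689; ω₁ = Δθ/dt₁ = -0.9126
distance = √((1−-3.5)² + (-1−0.5)²) = 4.7434; v₂ = distance/dt₂ = 2.3717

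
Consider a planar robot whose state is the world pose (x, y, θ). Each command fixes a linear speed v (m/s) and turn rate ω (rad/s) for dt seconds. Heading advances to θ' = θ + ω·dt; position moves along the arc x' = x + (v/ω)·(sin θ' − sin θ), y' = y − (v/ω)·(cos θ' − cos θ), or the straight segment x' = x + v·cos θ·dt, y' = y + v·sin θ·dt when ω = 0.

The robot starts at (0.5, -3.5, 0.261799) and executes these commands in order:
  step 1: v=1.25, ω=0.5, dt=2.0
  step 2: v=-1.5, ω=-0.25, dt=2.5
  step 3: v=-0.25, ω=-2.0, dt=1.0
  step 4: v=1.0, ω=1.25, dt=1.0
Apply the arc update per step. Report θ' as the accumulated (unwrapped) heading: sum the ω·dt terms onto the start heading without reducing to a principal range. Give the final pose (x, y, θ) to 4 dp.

step 1: θ'=1.2618 (R=2.5000) → pose (2.2346, -1.8454, 1.2618)
step 2: θ'=0.6368 (R=6.0000) → pose (0.0865, -4.8448, 0.6368)
step 3: θ'=-1.3632 (R=0.1250) → pose (-0.1102, -4.7701, -1.3632)
step 4: θ'=-0.1132 (R=0.8000) → pose (0.5823, -5.4001, -0.1132)

(0.5823, -5.4001, -0.1132)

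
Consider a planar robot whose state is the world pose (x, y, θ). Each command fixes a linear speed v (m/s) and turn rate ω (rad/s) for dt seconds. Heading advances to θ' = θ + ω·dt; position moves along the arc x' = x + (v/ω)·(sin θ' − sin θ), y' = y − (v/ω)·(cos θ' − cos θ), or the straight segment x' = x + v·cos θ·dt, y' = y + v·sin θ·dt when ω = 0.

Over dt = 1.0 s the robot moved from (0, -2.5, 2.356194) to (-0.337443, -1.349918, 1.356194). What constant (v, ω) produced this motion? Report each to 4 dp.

Δθ = 1.356194 − 2.356194 = -1.000000
ω = Δθ/dt = -1.000000/1.0 = -1.0000
R = −Δy/(cos θ' − cos θ) = -1.2500
v = R·ω = -1.2500·-1.0000 = 1.2500

v = 1.2500, ω = -1.0000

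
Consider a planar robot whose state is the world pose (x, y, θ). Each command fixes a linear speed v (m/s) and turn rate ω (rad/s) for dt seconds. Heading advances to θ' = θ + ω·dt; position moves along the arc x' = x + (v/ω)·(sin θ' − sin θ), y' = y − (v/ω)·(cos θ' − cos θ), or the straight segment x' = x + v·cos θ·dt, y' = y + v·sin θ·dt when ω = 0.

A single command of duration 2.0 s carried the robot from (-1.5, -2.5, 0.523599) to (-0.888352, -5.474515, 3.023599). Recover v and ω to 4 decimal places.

v = -2.0000, ω = 1.2500

Δθ = 3.023599 − 0.523599 = 2.500000
ω = Δθ/dt = 2.500000/2.0 = 1.2500
R = −Δy/(cos θ' − cos θ) = -1.6000
v = R·ω = -1.6000·1.2500 = -2.0000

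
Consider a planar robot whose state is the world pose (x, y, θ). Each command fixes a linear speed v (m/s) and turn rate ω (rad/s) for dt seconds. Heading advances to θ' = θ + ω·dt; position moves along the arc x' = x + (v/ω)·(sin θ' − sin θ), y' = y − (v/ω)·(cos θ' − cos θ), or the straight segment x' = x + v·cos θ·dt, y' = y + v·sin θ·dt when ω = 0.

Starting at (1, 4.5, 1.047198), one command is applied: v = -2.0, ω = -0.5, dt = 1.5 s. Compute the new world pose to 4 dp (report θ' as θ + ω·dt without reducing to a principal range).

θ' = 1.0472 + -0.5·1.5 = 0.2972
R = v/ω = -2.0/-0.5 = 4.0000
x' = 1 + 4.0000·(sin 0.2972 − sin 1.0472) = -1.2927
y' = 4.5 − 4.0000·(cos 0.2972 − cos 1.0472) = 2.6754

(-1.2927, 2.6754, 0.2972)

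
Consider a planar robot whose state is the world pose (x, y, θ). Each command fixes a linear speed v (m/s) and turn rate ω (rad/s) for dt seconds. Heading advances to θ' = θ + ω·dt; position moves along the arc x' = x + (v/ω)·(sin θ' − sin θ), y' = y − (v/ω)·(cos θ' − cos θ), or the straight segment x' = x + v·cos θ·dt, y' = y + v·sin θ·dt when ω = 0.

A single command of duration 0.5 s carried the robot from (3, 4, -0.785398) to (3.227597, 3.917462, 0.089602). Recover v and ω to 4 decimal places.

Δθ = 0.089602 − -0.785398 = 0.875000
ω = Δθ/dt = 0.875000/0.5 = 1.7500
R = Δx/(sin θ' − sin θ) = 0.2857
v = R·ω = 0.2857·1.7500 = 0.5000

v = 0.5000, ω = 1.7500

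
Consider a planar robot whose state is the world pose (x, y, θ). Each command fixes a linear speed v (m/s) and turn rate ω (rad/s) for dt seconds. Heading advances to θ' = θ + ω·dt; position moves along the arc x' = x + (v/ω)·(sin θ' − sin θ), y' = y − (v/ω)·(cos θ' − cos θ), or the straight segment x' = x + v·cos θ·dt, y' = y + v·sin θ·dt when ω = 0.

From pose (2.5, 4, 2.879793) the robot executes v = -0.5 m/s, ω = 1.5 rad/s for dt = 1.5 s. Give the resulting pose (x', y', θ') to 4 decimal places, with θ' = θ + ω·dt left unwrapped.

θ' = 2.8798 + 1.5·1.5 = 5.1298
R = v/ω = -0.5/1.5 = -0.3333
x' = 2.5 + -0.3333·(sin 5.1298 − sin 2.8798) = 2.8910
y' = 4 − -0.3333·(cos 5.1298 − cos 2.8798) = 4.4571

(2.8910, 4.4571, 5.1298)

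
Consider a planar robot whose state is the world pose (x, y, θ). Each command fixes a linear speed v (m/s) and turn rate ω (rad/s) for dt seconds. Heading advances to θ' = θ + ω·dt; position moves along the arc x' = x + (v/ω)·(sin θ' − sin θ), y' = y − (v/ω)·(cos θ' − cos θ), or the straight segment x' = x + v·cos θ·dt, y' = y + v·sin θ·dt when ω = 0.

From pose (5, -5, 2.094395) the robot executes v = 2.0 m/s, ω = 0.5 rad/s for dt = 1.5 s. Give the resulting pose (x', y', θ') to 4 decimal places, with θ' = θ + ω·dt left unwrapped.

(2.7073, -3.1754, 2.8444)

θ' = 2.0944 + 0.5·1.5 = 2.8444
R = v/ω = 2.0/0.5 = 4.0000
x' = 5 + 4.0000·(sin 2.8444 − sin 2.0944) = 2.7073
y' = -5 − 4.0000·(cos 2.8444 − cos 2.0944) = -3.1754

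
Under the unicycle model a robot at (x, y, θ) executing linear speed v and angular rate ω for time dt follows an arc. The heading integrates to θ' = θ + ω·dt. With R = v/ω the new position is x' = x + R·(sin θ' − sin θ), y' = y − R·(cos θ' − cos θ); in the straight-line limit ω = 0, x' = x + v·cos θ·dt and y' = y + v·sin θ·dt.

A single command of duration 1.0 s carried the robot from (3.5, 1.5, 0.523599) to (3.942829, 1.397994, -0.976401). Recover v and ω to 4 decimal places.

v = 0.5000, ω = -1.5000

Δθ = -0.976401 − 0.523599 = -1.500000
ω = Δθ/dt = -1.500000/1.0 = -1.5000
R = Δx/(sin θ' − sin θ) = -0.3333
v = R·ω = -0.3333·-1.5000 = 0.5000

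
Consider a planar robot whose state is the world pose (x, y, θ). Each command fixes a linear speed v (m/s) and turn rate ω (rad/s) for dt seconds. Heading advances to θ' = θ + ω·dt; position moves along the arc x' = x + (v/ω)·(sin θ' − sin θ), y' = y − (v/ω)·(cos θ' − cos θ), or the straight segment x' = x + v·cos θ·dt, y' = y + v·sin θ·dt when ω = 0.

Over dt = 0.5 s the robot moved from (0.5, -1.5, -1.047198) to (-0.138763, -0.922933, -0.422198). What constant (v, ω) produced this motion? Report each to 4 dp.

v = -1.7500, ω = 1.2500

Δθ = -0.422198 − -1.047198 = 0.625000
ω = Δθ/dt = 0.625000/0.5 = 1.2500
R = Δx/(sin θ' − sin θ) = -1.4000
v = R·ω = -1.4000·1.2500 = -1.7500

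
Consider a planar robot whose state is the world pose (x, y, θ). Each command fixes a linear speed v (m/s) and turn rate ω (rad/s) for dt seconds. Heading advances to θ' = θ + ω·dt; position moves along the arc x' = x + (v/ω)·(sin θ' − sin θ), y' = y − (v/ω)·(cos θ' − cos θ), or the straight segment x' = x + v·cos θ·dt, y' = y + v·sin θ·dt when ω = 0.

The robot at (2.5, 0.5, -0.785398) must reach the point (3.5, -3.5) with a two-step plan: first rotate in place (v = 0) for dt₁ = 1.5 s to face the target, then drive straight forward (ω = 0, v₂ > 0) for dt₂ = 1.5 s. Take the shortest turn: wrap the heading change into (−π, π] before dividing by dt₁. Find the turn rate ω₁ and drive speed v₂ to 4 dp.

ω₁ = -0.3603, v₂ = 2.7487

heading to target = atan2(-3.5−0.5, 3.5−2.5) = -1.3258
Δθ = wrap(-1.3258 − -0.7854) = -0.5404; ω₁ = Δθ/dt₁ = -0.3603
distance = √((3.5−2.5)² + (-3.5−0.5)²) = 4.1231; v₂ = distance/dt₂ = 2.7487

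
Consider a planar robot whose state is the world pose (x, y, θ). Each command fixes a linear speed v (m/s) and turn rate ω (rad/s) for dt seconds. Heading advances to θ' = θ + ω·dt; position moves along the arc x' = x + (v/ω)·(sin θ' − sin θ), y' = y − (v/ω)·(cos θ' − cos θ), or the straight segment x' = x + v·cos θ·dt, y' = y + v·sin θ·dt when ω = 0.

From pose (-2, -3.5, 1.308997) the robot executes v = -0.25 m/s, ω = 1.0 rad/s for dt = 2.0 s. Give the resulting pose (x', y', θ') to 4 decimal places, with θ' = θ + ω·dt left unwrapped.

θ' = 1.3090 + 1.0·2.0 = 3.3090
R = v/ω = -0.25/1.0 = -0.2500
x' = -2 + -0.2500·(sin 3.3090 − sin 1.3090) = -1.7169
y' = -3.5 − -0.2500·(cos 3.3090 − cos 1.3090) = -3.8112

(-1.7169, -3.8112, 3.3090)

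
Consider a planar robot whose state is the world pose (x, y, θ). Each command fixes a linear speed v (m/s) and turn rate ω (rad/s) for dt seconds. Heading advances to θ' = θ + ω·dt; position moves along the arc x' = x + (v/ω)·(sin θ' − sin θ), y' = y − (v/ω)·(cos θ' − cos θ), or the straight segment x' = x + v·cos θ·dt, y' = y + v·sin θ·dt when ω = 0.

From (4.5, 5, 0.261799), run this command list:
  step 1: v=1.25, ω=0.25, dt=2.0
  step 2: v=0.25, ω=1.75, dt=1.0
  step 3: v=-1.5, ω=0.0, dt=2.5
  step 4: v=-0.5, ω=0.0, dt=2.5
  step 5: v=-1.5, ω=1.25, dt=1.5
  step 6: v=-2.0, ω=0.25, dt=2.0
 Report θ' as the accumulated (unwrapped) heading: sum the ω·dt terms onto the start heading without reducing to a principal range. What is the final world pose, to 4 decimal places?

(12.8260, 8.0187, 4.8868)

step 1: θ'=0.7618 (R=5.0000) → pose (6.6570, 6.2117, 0.7618)
step 2: θ'=2.5118 (R=0.1429) → pose (6.6426, 6.4305, 2.5118)
step 3: θ'=2.5118 (straight) → pose (9.6731, 4.2218, 2.5118)
step 4: θ'=2.5118 (straight) → pose (10.6833, 3.4856, 2.5118)
step 5: θ'=4.3868 (R=-1.2000) → pose (12.5270, 4.0715, 4.3868)
step 6: θ'=4.8868 (R=-8.0000) → pose (12.8260, 8.0187, 4.8868)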